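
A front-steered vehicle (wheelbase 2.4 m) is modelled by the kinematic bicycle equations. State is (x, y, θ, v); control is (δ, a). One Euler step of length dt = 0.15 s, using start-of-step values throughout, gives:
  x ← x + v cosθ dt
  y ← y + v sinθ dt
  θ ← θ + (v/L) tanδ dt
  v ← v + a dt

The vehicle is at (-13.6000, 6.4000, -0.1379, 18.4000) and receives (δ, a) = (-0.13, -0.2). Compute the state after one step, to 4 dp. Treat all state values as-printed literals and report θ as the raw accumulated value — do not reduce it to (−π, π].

(-10.8662, 6.0206, -0.2882, 18.3700)

x' = -13.6000 + 18.4000·cos(-0.1379)·0.15 = -10.8662
y' = 6.4000 + 18.4000·sin(-0.1379)·0.15 = 6.0206
θ' = -0.1379 + (18.4000/2.4)·tan(-0.13)·0.15 = -0.2882
v' = 18.4000 − 0.2000·0.15 = 18.3700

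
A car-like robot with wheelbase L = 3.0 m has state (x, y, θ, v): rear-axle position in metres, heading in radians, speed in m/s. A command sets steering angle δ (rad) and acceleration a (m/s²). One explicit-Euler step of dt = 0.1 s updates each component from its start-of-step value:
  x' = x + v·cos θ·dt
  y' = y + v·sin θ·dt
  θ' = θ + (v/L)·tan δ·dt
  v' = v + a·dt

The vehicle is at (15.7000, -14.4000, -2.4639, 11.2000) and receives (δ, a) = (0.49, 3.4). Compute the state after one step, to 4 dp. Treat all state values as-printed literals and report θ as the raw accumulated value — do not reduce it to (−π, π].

x' = 15.7000 + 11.2000·cos(-2.4639)·0.1 = 14.8275
y' = -14.4000 + 11.2000·sin(-2.4639)·0.1 = -15.1022
θ' = -2.4639 + (11.2000/3.0)·tan(0.49)·0.1 = -2.2648
v' = 11.2000 + 3.4000·0.1 = 11.5400

(14.8275, -15.1022, -2.2648, 11.5400)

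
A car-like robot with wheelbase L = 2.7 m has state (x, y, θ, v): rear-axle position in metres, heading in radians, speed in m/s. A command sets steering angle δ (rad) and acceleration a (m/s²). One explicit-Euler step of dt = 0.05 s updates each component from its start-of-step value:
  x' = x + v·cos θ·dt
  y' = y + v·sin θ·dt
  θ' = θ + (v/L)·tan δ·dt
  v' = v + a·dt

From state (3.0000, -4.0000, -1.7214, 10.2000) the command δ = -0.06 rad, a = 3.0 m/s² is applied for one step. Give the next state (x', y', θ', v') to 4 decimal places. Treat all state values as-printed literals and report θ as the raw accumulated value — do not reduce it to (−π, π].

(2.9235, -4.5042, -1.7327, 10.3500)

x' = 3.0000 + 10.2000·cos(-1.7214)·0.05 = 2.9235
y' = -4.0000 + 10.2000·sin(-1.7214)·0.05 = -4.5042
θ' = -1.7214 + (10.2000/2.7)·tan(-0.06)·0.05 = -1.7327
v' = 10.2000 + 3.0000·0.05 = 10.3500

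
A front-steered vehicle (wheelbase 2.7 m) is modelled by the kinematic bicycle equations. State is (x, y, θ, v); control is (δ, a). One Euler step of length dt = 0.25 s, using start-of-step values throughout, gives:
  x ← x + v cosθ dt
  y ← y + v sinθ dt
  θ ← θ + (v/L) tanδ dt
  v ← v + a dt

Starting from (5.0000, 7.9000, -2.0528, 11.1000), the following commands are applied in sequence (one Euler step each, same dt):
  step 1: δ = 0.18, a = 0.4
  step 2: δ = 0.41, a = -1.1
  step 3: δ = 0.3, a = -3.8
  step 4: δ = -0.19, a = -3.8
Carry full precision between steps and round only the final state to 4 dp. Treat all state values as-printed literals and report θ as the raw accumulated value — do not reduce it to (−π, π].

after step 1 (δ=0.18, a=0.4): (3.713634, 5.441162, -1.865776, 11.200000)
after step 2 (δ=0.41, a=-1.1): (2.899617, 2.762099, -1.415047, 10.925000)
after step 3 (δ=0.3, a=-3.8): (3.323289, 0.063909, -1.102131, 9.975000)
after step 4 (δ=-0.19, a=-3.8): (4.449707, -2.160944, -1.279759, 9.025000)

(4.4497, -2.1609, -1.2798, 9.0250)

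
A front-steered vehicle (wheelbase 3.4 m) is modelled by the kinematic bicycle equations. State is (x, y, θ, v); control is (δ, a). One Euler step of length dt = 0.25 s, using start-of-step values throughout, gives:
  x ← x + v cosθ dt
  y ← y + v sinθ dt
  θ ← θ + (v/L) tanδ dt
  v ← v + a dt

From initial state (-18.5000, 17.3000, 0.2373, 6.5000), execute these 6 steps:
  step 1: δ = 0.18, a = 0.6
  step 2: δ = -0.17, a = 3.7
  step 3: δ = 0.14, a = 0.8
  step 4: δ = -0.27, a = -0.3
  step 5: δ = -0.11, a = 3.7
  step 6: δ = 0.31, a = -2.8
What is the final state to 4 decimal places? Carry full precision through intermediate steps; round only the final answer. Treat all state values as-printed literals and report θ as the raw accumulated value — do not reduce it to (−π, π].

after step 1 (δ=0.18, a=0.6): (-16.920539, 17.682004, 0.324271, 6.650000)
after step 2 (δ=-0.17, a=3.7): (-15.344683, 18.211705, 0.240336, 7.575000)
after step 3 (δ=0.14, a=0.8): (-13.505362, 18.662472, 0.318827, 7.775000)
after step 4 (δ=-0.27, a=-0.3): (-11.659570, 19.271746, 0.160607, 7.700000)
after step 5 (δ=-0.11, a=3.7): (-9.759344, 19.579587, 0.098075, 8.625000)
after step 6 (δ=0.31, a=-2.8): (-7.613456, 19.790722, 0.301224, 7.925000)

(-7.6135, 19.7907, 0.3012, 7.9250)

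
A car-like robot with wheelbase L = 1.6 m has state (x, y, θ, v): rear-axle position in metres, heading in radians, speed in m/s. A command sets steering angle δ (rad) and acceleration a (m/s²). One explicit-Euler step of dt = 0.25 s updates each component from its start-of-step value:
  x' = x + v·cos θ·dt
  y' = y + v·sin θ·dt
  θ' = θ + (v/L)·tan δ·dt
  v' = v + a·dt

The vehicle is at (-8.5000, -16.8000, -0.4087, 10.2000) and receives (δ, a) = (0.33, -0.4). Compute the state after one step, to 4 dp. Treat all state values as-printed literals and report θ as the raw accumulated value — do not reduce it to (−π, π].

(-6.1600, -17.8134, 0.1372, 10.1000)

x' = -8.5000 + 10.2000·cos(-0.4087)·0.25 = -6.1600
y' = -16.8000 + 10.2000·sin(-0.4087)·0.25 = -17.8134
θ' = -0.4087 + (10.2000/1.6)·tan(0.33)·0.25 = 0.1372
v' = 10.2000 − 0.4000·0.25 = 10.1000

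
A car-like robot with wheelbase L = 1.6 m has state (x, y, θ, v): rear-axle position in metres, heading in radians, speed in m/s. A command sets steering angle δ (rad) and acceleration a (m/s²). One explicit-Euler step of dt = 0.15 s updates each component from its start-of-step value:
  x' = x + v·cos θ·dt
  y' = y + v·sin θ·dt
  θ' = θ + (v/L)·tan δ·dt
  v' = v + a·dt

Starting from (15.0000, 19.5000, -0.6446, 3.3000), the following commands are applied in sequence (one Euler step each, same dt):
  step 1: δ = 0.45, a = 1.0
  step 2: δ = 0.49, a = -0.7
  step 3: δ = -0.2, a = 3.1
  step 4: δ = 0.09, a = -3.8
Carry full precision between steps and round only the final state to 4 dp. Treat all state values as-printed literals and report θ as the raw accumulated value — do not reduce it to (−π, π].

(16.8563, 18.5823, -0.3540, 3.2400)

after step 1 (δ=0.45, a=1.0): (15.395673, 19.202565, -0.495155, 3.450000)
after step 2 (δ=0.49, a=-0.7): (15.851019, 18.956666, -0.322637, 3.345000)
after step 3 (δ=-0.2, a=3.1): (16.326880, 18.797576, -0.386206, 3.810000)
after step 4 (δ=0.09, a=-3.8): (16.856286, 18.582306, -0.353972, 3.240000)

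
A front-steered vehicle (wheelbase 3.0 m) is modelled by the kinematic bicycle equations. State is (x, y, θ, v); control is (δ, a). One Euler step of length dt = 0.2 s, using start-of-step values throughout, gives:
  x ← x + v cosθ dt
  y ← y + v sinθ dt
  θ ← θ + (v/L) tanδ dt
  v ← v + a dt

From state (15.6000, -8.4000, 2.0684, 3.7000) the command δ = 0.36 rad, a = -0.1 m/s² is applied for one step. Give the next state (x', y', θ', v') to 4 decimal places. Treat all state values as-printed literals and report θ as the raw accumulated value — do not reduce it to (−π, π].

(15.2468, -7.7497, 2.1612, 3.6800)

x' = 15.6000 + 3.7000·cos(2.0684)·0.2 = 15.2468
y' = -8.4000 + 3.7000·sin(2.0684)·0.2 = -7.7497
θ' = 2.0684 + (3.7000/3.0)·tan(0.36)·0.2 = 2.1612
v' = 3.7000 − 0.1000·0.2 = 3.6800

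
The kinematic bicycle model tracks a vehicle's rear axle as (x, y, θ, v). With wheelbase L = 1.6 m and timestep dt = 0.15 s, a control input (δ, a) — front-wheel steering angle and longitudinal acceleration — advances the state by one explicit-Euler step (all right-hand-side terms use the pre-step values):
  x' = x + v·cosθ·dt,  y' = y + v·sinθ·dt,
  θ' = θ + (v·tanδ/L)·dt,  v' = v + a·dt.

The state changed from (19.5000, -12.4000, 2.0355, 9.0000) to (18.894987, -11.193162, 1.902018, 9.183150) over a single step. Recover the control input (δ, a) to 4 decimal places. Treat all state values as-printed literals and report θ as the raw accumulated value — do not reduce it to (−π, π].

δ = -0.1569, a = 1.2210

a = (v'−v)/dt = (0.183150)/0.15 = 1.2210
Δθ = θ'−θ = -0.133482;  (v·dt/L) = 9.0000·0.15/1.6 = 0.843750
tan δ = Δθ·L/(v·dt) = -0.158201  →  δ = -0.1569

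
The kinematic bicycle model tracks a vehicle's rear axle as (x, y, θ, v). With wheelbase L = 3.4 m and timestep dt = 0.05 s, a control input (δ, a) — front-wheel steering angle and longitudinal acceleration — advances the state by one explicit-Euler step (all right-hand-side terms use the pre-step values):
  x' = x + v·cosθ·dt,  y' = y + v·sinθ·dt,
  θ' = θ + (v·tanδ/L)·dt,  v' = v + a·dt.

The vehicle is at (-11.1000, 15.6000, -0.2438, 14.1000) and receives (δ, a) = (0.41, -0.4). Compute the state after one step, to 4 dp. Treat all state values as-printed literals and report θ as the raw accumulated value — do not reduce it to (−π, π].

x' = -11.1000 + 14.1000·cos(-0.2438)·0.05 = -10.4158
y' = 15.6000 + 14.1000·sin(-0.2438)·0.05 = 15.4298
θ' = -0.2438 + (14.1000/3.4)·tan(0.41)·0.05 = -0.1537
v' = 14.1000 − 0.4000·0.05 = 14.0800

(-10.4158, 15.4298, -0.1537, 14.0800)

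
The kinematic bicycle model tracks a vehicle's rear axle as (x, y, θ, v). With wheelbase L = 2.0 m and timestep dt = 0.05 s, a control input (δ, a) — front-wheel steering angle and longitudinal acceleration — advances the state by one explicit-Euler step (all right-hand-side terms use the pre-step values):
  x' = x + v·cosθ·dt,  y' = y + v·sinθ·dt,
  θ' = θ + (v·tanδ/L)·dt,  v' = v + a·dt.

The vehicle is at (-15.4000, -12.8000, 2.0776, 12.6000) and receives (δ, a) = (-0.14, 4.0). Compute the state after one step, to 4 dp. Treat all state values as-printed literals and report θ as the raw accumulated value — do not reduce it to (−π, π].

x' = -15.4000 + 12.6000·cos(2.0776)·0.05 = -15.7058
y' = -12.8000 + 12.6000·sin(2.0776)·0.05 = -12.2492
θ' = 2.0776 + (12.6000/2.0)·tan(-0.14)·0.05 = 2.0332
v' = 12.6000 + 4.0000·0.05 = 12.8000

(-15.7058, -12.2492, 2.0332, 12.8000)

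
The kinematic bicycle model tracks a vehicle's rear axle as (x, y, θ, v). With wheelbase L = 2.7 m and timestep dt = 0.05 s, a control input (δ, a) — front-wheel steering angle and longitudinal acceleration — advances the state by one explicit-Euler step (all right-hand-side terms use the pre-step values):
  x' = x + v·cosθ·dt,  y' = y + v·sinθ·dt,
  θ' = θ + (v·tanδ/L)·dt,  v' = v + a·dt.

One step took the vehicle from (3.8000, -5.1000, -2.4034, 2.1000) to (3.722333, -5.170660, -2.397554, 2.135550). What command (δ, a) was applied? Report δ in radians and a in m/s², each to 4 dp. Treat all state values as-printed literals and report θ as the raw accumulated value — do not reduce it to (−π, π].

a = (v'−v)/dt = (0.035550)/0.05 = 0.7110
Δθ = θ'−θ = 0.005846;  (v·dt/L) = 2.1000·0.05/2.7 = 0.038889
tan δ = Δθ·L/(v·dt) = 0.150326  →  δ = 0.1492

δ = 0.1492, a = 0.7110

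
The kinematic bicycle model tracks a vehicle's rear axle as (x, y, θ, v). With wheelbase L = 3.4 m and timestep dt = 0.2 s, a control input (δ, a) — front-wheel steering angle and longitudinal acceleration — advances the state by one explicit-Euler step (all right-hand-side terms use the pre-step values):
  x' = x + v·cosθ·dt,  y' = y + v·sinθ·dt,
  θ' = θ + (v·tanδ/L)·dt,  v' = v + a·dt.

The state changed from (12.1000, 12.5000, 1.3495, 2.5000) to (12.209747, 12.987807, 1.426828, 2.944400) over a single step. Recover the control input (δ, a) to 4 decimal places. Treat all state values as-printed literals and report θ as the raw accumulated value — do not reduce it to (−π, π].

a = (v'−v)/dt = (0.444400)/0.2 = 2.2220
Δθ = θ'−θ = 0.077328;  (v·dt/L) = 2.5000·0.2/3.4 = 0.147059
tan δ = Δθ·L/(v·dt) = 0.525830  →  δ = 0.4841

δ = 0.4841, a = 2.2220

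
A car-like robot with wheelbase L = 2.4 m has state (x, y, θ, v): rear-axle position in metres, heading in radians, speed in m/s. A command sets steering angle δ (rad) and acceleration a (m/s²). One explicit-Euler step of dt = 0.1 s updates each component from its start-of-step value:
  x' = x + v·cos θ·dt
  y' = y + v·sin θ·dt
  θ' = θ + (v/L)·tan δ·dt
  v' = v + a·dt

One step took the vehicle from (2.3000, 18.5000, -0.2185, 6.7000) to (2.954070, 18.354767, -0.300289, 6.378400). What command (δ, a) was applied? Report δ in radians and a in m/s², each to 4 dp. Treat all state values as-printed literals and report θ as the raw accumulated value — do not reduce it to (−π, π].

δ = -0.2850, a = -3.2160

a = (v'−v)/dt = (-0.321600)/0.1 = -3.2160
Δθ = θ'−θ = -0.081789;  (v·dt/L) = 6.7000·0.1/2.4 = 0.279167
tan δ = Δθ·L/(v·dt) = -0.292976  →  δ = -0.2850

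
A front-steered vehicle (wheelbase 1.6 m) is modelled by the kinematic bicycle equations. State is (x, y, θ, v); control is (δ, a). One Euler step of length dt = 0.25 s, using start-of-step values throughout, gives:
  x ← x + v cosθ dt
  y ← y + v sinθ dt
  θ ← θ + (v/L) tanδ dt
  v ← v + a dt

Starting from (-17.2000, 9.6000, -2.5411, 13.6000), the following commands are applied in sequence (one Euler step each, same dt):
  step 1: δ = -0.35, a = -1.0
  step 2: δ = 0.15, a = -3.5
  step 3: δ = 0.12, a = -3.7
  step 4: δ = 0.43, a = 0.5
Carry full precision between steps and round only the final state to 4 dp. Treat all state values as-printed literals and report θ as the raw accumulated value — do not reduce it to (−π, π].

(-29.0665, 6.7673, -1.9388, 11.6750)

after step 1 (δ=-0.35, a=-1.0): (-20.005195, 7.678833, -3.316786, 13.350000)
after step 2 (δ=0.15, a=-3.5): (-23.291608, 8.260553, -3.001527, 12.475000)
after step 3 (δ=0.12, a=-3.7): (-26.379815, 7.825150, -2.766491, 11.550000)
after step 4 (δ=0.43, a=0.5): (-29.066549, 6.767266, -1.938824, 11.675000)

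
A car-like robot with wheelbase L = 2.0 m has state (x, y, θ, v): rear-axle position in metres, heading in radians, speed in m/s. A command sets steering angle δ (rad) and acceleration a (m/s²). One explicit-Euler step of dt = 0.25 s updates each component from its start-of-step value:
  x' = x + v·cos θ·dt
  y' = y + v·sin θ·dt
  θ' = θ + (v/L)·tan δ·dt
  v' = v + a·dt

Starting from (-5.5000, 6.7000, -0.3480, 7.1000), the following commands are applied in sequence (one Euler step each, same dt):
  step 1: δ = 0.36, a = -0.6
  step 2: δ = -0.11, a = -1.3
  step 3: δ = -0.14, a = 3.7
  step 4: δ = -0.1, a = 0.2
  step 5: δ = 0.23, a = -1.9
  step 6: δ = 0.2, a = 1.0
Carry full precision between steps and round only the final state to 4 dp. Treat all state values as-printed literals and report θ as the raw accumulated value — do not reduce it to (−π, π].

after step 1 (δ=0.36, a=-0.6): (-3.831399, 6.094692, -0.013942, 6.950000)
after step 2 (δ=-0.11, a=-1.3): (-2.094068, 6.070468, -0.109892, 6.625000)
after step 3 (δ=-0.14, a=3.7): (-0.447809, 5.888825, -0.226593, 7.550000)
after step 4 (δ=-0.1, a=0.2): (1.391442, 5.464781, -0.321284, 7.600000)
after step 5 (δ=0.23, a=-1.9): (3.194220, 4.864789, -0.098848, 7.125000)
after step 6 (δ=0.2, a=1.0): (4.966775, 4.689003, 0.081691, 7.375000)

(4.9668, 4.6890, 0.0817, 7.3750)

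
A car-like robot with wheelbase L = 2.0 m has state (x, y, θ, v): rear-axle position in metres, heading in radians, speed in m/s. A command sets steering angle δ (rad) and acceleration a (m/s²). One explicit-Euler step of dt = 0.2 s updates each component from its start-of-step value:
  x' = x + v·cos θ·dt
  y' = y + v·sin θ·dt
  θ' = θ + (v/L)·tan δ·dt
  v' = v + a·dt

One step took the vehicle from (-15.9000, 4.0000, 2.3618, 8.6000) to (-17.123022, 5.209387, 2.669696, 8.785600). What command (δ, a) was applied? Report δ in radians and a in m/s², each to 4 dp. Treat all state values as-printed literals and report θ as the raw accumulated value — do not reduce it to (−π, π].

δ = 0.3438, a = 0.9280

a = (v'−v)/dt = (0.185600)/0.2 = 0.9280
Δθ = θ'−θ = 0.307896;  (v·dt/L) = 8.6000·0.2/2.0 = 0.860000
tan δ = Δθ·L/(v·dt) = 0.358019  →  δ = 0.3438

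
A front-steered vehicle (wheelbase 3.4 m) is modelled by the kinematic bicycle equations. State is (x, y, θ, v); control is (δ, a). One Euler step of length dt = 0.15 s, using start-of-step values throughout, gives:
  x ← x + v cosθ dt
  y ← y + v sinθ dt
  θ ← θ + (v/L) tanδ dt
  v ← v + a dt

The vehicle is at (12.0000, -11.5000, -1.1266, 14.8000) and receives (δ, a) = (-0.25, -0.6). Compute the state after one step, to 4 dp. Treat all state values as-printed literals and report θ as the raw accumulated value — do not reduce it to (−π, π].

x' = 12.0000 + 14.8000·cos(-1.1266)·0.15 = 12.9540
y' = -11.5000 + 14.8000·sin(-1.1266)·0.15 = -13.5046
θ' = -1.1266 + (14.8000/3.4)·tan(-0.25)·0.15 = -1.2933
v' = 14.8000 − 0.6000·0.15 = 14.7100

(12.9540, -13.5046, -1.2933, 14.7100)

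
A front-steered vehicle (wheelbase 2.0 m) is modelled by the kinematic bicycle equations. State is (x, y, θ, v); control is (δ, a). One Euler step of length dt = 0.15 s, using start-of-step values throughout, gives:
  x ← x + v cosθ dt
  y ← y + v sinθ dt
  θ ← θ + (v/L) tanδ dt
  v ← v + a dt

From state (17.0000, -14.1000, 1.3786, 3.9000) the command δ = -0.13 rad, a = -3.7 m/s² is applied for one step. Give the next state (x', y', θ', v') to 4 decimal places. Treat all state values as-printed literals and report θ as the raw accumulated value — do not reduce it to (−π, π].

x' = 17.0000 + 3.9000·cos(1.3786)·0.15 = 17.1117
y' = -14.1000 + 3.9000·sin(1.3786)·0.15 = -13.5258
θ' = 1.3786 + (3.9000/2.0)·tan(-0.13)·0.15 = 1.3404
v' = 3.9000 − 3.7000·0.15 = 3.3450

(17.1117, -13.5258, 1.3404, 3.3450)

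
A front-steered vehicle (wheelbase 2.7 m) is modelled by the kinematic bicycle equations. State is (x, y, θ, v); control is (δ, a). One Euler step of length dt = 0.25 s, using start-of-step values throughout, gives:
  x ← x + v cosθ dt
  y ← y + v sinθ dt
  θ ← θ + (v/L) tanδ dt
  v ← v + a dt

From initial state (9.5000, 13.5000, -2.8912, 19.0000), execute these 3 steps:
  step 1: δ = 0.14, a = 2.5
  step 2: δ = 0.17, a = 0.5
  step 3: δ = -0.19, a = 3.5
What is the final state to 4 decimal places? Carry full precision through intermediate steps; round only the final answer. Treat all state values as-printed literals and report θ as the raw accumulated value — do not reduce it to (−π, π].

(-2.8150, 6.4012, -2.6831, 20.6250)

after step 1 (δ=0.14, a=2.5): (4.898128, 12.323024, -2.643282, 19.625000)
after step 2 (δ=0.17, a=0.5): (0.588521, 9.978119, -2.331359, 19.750000)
after step 3 (δ=-0.19, a=3.5): (-2.815042, 6.401156, -2.683055, 20.625000)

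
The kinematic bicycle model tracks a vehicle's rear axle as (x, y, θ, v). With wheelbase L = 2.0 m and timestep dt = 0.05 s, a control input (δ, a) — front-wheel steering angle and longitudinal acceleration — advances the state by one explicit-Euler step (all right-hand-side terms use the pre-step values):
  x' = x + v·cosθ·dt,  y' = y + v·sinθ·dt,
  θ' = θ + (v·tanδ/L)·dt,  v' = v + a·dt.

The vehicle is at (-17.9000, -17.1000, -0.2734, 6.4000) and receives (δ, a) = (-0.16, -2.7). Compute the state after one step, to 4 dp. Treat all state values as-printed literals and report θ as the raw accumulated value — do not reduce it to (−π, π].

x' = -17.9000 + 6.4000·cos(-0.2734)·0.05 = -17.5919
y' = -17.1000 + 6.4000·sin(-0.2734)·0.05 = -17.1864
θ' = -0.2734 + (6.4000/2.0)·tan(-0.16)·0.05 = -0.2992
v' = 6.4000 − 2.7000·0.05 = 6.2650

(-17.5919, -17.1864, -0.2992, 6.2650)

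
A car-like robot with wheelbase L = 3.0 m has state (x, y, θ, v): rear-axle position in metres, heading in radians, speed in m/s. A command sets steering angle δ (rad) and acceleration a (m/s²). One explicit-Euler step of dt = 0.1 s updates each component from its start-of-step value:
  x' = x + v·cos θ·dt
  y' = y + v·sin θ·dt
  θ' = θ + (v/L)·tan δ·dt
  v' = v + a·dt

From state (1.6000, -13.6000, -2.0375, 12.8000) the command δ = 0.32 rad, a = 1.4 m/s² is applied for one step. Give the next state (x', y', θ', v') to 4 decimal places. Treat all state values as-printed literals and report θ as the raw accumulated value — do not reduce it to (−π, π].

(1.0241, -14.7431, -1.8961, 12.9400)

x' = 1.6000 + 12.8000·cos(-2.0375)·0.1 = 1.0241
y' = -13.6000 + 12.8000·sin(-2.0375)·0.1 = -14.7431
θ' = -2.0375 + (12.8000/3.0)·tan(0.32)·0.1 = -1.8961
v' = 12.8000 + 1.4000·0.1 = 12.9400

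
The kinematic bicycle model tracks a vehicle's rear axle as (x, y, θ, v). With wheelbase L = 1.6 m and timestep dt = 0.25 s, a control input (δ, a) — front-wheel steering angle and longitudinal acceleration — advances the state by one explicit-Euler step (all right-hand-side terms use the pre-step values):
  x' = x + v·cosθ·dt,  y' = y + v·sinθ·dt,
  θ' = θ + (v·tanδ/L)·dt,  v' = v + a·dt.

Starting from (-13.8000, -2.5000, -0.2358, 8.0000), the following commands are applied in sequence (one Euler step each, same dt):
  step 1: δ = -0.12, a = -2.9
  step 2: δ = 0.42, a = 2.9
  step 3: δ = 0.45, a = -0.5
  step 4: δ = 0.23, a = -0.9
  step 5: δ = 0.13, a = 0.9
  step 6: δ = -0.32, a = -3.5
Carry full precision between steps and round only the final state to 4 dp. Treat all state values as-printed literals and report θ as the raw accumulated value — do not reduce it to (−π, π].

(-4.9301, 1.3290, 0.7615, 7.0000)

after step 1 (δ=-0.12, a=-2.9): (-11.855344, -2.967242, -0.386524, 7.275000)
after step 2 (δ=0.42, a=2.9): (-10.170773, -3.652858, 0.121103, 8.000000)
after step 3 (δ=0.45, a=-0.5): (-8.185421, -3.411244, 0.724922, 7.875000)
after step 4 (δ=0.23, a=-0.9): (-6.711711, -2.105811, 1.013028, 7.650000)
after step 5 (δ=0.13, a=0.9): (-5.699436, -0.483172, 1.169300, 7.875000)
after step 6 (δ=-0.32, a=-3.5): (-4.930057, 1.329018, 0.761536, 7.000000)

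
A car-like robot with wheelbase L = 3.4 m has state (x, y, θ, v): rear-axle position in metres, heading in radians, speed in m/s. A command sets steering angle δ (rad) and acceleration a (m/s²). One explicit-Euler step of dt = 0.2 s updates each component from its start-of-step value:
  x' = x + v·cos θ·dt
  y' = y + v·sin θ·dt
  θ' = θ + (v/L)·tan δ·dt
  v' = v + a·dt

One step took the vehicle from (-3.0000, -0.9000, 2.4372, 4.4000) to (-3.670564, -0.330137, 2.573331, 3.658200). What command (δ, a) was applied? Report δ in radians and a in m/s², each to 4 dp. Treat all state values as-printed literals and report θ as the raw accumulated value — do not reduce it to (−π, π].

a = (v'−v)/dt = (-0.741800)/0.2 = -3.7090
Δθ = θ'−θ = 0.136131;  (v·dt/L) = 4.4000·0.2/3.4 = 0.258824
tan δ = Δθ·L/(v·dt) = 0.525961  →  δ = 0.4842

δ = 0.4842, a = -3.7090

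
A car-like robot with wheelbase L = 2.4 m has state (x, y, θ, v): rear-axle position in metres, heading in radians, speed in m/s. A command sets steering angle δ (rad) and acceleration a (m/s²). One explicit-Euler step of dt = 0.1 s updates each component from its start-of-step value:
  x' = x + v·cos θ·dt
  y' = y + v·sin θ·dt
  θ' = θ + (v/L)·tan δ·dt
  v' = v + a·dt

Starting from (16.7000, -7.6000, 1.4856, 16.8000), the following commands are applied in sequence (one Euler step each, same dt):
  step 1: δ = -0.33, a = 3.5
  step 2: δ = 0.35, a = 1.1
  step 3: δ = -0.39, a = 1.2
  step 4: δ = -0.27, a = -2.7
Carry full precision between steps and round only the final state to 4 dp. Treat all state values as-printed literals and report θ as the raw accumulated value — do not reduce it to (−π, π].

(18.1129, -0.9517, 1.0106, 17.1100)

after step 1 (δ=-0.33, a=3.5): (16.842957, -5.926093, 1.245833, 17.150000)
after step 2 (δ=0.35, a=1.1): (17.390512, -4.300853, 1.506676, 17.260000)
after step 3 (δ=-0.39, a=1.2): (17.501108, -2.578399, 1.211059, 17.380000)
after step 4 (δ=-0.27, a=-2.7): (18.112934, -0.951650, 1.010640, 17.110000)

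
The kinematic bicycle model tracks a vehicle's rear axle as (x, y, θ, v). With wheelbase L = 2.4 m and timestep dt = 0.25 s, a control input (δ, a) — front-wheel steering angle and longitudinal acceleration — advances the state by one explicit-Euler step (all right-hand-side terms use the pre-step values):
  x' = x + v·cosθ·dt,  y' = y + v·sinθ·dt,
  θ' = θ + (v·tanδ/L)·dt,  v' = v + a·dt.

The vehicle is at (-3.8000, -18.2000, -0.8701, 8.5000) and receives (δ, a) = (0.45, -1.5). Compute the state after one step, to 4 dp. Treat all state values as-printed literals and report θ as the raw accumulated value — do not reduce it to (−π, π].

x' = -3.8000 + 8.5000·cos(-0.8701)·0.25 = -2.4299
y' = -18.2000 + 8.5000·sin(-0.8701)·0.25 = -19.8243
θ' = -0.8701 + (8.5000/2.4)·tan(0.45)·0.25 = -0.4424
v' = 8.5000 − 1.5000·0.25 = 8.1250

(-2.4299, -19.8243, -0.4424, 8.1250)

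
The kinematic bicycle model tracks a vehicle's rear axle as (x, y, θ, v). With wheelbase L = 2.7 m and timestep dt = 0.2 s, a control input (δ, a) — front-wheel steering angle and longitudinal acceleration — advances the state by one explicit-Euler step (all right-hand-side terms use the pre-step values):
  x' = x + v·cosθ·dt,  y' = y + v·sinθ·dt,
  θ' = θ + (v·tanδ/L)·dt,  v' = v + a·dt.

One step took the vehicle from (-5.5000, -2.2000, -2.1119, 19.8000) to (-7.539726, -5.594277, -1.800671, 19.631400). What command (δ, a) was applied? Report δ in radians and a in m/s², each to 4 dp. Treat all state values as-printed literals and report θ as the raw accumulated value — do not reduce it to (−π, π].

δ = 0.2091, a = -0.8430

a = (v'−v)/dt = (-0.168600)/0.2 = -0.8430
Δθ = θ'−θ = 0.311229;  (v·dt/L) = 19.8000·0.2/2.7 = 1.466667
tan δ = Δθ·L/(v·dt) = 0.212202  →  δ = 0.2091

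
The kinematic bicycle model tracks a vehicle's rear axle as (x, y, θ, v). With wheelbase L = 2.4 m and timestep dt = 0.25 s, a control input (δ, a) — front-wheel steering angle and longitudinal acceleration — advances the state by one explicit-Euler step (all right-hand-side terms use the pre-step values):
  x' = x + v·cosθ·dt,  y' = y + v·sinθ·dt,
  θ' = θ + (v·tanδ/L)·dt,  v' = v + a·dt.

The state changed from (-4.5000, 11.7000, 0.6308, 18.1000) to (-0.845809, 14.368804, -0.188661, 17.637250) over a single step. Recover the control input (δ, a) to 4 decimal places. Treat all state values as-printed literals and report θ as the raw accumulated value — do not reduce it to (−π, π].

a = (v'−v)/dt = (-0.462750)/0.25 = -1.8510
Δθ = θ'−θ = -0.819461;  (v·dt/L) = 18.1000·0.25/2.4 = 1.885417
tan δ = Δθ·L/(v·dt) = -0.434631  →  δ = -0.4100

δ = -0.4100, a = -1.8510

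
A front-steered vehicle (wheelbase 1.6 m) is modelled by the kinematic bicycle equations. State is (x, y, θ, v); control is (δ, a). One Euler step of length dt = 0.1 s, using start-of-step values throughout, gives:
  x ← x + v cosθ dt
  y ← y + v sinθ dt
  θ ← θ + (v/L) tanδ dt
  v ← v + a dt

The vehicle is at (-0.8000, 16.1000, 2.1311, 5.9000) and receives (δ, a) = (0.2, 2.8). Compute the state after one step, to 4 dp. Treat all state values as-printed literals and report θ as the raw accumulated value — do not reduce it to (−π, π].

x' = -0.8000 + 5.9000·cos(2.1311)·0.1 = -1.1136
y' = 16.1000 + 5.9000·sin(2.1311)·0.1 = 16.5998
θ' = 2.1311 + (5.9000/1.6)·tan(0.2)·0.1 = 2.2058
v' = 5.9000 + 2.8000·0.1 = 6.1800

(-1.1136, 16.5998, 2.2058, 6.1800)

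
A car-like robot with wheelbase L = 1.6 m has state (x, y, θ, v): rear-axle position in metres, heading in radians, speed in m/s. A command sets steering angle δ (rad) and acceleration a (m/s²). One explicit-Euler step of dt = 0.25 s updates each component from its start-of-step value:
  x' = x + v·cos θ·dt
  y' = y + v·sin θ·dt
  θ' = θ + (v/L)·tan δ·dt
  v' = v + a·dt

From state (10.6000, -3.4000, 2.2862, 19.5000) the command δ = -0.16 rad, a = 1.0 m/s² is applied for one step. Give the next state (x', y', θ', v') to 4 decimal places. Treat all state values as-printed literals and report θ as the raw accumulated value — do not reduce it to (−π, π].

x' = 10.6000 + 19.5000·cos(2.2862)·0.25 = 7.4024
y' = -3.4000 + 19.5000·sin(2.2862)·0.25 = 0.2798
θ' = 2.2862 + (19.5000/1.6)·tan(-0.16)·0.25 = 1.7945
v' = 19.5000 + 1.0000·0.25 = 19.7500

(7.4024, 0.2798, 1.7945, 19.7500)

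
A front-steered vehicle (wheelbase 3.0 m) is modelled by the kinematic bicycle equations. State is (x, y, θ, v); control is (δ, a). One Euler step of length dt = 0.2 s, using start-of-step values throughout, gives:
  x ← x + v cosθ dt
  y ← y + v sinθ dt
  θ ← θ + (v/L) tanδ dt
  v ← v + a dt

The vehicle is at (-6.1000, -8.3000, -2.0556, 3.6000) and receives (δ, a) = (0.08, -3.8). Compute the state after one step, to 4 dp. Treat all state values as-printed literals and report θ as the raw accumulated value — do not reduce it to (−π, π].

x' = -6.1000 + 3.6000·cos(-2.0556)·0.2 = -6.4355
y' = -8.3000 + 3.6000·sin(-2.0556)·0.2 = -8.9370
θ' = -2.0556 + (3.6000/3.0)·tan(0.08)·0.2 = -2.0364
v' = 3.6000 − 3.8000·0.2 = 2.8400

(-6.4355, -8.9370, -2.0364, 2.8400)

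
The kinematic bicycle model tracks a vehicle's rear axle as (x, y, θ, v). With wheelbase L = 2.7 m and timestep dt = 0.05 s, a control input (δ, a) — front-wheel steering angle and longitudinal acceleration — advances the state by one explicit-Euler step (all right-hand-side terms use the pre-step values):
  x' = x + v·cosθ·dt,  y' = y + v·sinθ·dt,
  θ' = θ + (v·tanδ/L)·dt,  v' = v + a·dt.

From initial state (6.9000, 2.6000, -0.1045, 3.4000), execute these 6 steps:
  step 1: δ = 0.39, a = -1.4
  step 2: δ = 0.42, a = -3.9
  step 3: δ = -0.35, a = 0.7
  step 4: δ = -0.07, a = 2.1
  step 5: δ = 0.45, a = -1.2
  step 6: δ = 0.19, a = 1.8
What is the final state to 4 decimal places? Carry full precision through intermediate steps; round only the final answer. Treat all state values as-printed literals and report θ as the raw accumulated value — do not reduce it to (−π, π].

(7.8735, 2.5297, -0.0356, 3.3050)

after step 1 (δ=0.39, a=-1.4): (7.069073, 2.582267, -0.078619, 3.330000)
after step 2 (δ=0.42, a=-3.9): (7.235058, 2.569191, -0.051080, 3.135000)
after step 3 (δ=-0.35, a=0.7): (7.391604, 2.561187, -0.072272, 3.170000)
after step 4 (δ=-0.07, a=2.1): (7.549690, 2.549742, -0.076388, 3.275000)
after step 5 (δ=0.45, a=-1.2): (7.712963, 2.537246, -0.047092, 3.215000)
after step 6 (δ=0.19, a=1.8): (7.873534, 2.529679, -0.035641, 3.305000)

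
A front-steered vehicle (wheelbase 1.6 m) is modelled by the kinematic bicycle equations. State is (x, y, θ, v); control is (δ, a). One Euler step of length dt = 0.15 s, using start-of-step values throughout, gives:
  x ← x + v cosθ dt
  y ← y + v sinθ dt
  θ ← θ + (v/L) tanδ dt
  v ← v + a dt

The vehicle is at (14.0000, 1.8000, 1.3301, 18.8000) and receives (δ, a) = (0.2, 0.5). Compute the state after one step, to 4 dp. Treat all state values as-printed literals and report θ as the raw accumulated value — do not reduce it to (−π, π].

x' = 14.0000 + 18.8000·cos(1.3301)·0.15 = 14.6722
y' = 1.8000 + 18.8000·sin(1.3301)·0.15 = 4.5387
θ' = 1.3301 + (18.8000/1.6)·tan(0.2)·0.15 = 1.6874
v' = 18.8000 + 0.5000·0.15 = 18.8750

(14.6722, 4.5387, 1.6874, 18.8750)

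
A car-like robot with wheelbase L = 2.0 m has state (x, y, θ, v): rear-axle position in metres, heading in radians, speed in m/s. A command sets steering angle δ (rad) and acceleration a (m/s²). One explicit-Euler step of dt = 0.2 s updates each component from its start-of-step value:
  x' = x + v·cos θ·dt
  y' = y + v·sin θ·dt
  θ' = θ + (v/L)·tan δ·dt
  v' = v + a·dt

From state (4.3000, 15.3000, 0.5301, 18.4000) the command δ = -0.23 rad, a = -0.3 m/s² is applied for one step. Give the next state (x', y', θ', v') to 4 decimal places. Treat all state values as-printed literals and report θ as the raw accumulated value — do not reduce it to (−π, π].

x' = 4.3000 + 18.4000·cos(0.5301)·0.2 = 7.4749
y' = 15.3000 + 18.4000·sin(0.5301)·0.2 = 17.1607
θ' = 0.5301 + (18.4000/2.0)·tan(-0.23)·0.2 = 0.0993
v' = 18.4000 − 0.3000·0.2 = 18.3400

(7.4749, 17.1607, 0.0993, 18.3400)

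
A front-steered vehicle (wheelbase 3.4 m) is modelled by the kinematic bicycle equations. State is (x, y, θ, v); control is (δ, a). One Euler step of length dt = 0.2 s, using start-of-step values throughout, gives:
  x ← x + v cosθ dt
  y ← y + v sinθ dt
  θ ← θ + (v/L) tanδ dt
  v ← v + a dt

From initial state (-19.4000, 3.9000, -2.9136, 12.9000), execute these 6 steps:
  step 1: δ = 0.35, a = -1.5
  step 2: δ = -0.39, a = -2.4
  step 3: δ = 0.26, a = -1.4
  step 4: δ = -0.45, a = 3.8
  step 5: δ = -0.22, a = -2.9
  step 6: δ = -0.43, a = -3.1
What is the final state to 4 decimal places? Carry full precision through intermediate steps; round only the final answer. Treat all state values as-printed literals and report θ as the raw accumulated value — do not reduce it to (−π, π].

after step 1 (δ=0.35, a=-1.5): (-21.913235, 3.316862, -2.636608, 12.600000)
after step 2 (δ=-0.39, a=-2.4): (-24.118693, 2.097700, -2.941272, 12.120000)
after step 3 (δ=0.26, a=-1.4): (-26.494220, 1.615364, -2.751614, 11.840000)
after step 4 (δ=-0.45, a=3.8): (-28.684424, 0.715125, -3.088048, 12.600000)
after step 5 (δ=-0.22, a=-2.9): (-31.200812, 0.580257, -3.253789, 12.020000)
after step 6 (δ=-0.43, a=-3.1): (-33.589697, 0.849413, -3.578061, 11.400000)

(-33.5897, 0.8494, -3.5781, 11.4000)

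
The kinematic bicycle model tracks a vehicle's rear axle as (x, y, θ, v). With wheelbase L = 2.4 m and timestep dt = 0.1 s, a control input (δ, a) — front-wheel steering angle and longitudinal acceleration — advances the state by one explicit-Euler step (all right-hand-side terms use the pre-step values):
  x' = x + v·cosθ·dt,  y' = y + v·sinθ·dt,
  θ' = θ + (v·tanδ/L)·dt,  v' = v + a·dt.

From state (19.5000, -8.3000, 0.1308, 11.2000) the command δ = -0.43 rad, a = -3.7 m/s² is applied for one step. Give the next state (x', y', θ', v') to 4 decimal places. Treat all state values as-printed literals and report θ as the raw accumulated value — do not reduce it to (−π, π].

x' = 19.5000 + 11.2000·cos(0.1308)·0.1 = 20.6104
y' = -8.3000 + 11.2000·sin(0.1308)·0.1 = -8.1539
θ' = 0.1308 + (11.2000/2.4)·tan(-0.43)·0.1 = -0.0832
v' = 11.2000 − 3.7000·0.1 = 10.8300

(20.6104, -8.1539, -0.0832, 10.8300)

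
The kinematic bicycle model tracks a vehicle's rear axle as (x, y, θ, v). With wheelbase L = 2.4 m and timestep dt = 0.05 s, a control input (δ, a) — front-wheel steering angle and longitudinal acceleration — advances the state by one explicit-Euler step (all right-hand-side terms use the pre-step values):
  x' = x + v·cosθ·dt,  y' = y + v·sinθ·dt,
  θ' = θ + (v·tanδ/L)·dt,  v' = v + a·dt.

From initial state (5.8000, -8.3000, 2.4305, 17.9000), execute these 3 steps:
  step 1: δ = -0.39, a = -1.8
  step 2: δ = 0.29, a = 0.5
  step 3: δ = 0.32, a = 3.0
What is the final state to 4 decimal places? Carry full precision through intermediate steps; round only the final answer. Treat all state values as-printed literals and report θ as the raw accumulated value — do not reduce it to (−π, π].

after step 1 (δ=-0.39, a=-1.8): (5.121904, -7.715868, 2.277211, 17.810000)
after step 2 (δ=0.29, a=0.5): (4.543871, -7.038469, 2.387934, 17.835000)
after step 3 (δ=0.32, a=3.0): (3.893616, -6.428235, 2.511066, 17.985000)

(3.8936, -6.4282, 2.5111, 17.9850)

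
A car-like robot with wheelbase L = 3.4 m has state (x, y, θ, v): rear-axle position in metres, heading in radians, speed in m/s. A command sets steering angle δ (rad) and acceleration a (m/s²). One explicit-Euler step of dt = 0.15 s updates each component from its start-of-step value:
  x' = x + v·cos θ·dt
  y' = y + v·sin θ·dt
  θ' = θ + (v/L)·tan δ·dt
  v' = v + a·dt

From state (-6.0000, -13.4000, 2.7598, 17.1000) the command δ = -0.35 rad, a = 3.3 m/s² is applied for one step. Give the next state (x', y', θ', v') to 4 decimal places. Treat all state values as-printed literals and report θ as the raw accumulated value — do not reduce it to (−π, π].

x' = -6.0000 + 17.1000·cos(2.7598)·0.15 = -8.3803
y' = -13.4000 + 17.1000·sin(2.7598)·0.15 = -12.4443
θ' = 2.7598 + (17.1000/3.4)·tan(-0.35)·0.15 = 2.4844
v' = 17.1000 + 3.3000·0.15 = 17.5950

(-8.3803, -12.4443, 2.4844, 17.5950)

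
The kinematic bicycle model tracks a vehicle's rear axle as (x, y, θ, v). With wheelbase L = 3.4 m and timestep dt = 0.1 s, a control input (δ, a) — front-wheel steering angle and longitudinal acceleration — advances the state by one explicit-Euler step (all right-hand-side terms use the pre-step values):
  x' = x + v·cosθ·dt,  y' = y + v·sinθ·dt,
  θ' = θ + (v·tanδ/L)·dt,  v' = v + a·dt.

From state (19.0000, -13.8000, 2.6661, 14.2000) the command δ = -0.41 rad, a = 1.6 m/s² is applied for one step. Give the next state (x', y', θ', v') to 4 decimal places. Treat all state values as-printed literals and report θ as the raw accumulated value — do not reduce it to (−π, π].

x' = 19.0000 + 14.2000·cos(2.6661)·0.1 = 17.7375
y' = -13.8000 + 14.2000·sin(2.6661)·0.1 = -13.1500
θ' = 2.6661 + (14.2000/3.4)·tan(-0.41)·0.1 = 2.4846
v' = 14.2000 + 1.6000·0.1 = 14.3600

(17.7375, -13.1500, 2.4846, 14.3600)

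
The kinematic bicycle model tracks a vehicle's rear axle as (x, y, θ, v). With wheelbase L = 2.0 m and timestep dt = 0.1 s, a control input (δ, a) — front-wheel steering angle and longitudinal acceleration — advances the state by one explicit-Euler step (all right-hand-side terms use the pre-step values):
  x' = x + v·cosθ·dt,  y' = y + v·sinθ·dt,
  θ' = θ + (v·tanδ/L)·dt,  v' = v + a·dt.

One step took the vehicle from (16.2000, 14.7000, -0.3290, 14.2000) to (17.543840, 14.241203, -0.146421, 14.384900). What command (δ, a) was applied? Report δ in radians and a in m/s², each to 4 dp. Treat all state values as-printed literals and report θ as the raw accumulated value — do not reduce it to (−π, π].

δ = 0.2517, a = 1.8490

a = (v'−v)/dt = (0.184900)/0.1 = 1.8490
Δθ = θ'−θ = 0.182579;  (v·dt/L) = 14.2000·0.1/2.0 = 0.710000
tan δ = Δθ·L/(v·dt) = 0.257154  →  δ = 0.2517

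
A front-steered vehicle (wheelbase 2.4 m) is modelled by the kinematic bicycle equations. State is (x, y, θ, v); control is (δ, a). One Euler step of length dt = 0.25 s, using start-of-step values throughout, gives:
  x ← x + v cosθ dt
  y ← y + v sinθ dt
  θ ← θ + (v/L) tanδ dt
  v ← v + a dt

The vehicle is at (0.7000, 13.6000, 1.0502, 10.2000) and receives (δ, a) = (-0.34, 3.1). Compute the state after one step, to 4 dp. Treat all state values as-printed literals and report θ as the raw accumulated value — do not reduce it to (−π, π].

x' = 0.7000 + 10.2000·cos(1.0502)·0.25 = 1.9684
y' = 13.6000 + 10.2000·sin(1.0502)·0.25 = 15.8122
θ' = 1.0502 + (10.2000/2.4)·tan(-0.34)·0.25 = 0.6744
v' = 10.2000 + 3.1000·0.25 = 10.9750

(1.9684, 15.8122, 0.6744, 10.9750)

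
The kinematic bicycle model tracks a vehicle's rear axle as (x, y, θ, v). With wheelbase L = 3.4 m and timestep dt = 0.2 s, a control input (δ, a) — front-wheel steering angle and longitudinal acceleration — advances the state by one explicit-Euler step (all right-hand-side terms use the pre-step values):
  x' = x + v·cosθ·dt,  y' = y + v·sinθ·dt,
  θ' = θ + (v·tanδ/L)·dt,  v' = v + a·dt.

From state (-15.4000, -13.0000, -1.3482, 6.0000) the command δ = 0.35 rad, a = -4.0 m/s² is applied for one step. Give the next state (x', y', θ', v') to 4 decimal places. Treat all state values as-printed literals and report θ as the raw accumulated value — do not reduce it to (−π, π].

x' = -15.4000 + 6.0000·cos(-1.3482)·0.2 = -15.1351
y' = -13.0000 + 6.0000·sin(-1.3482)·0.2 = -14.1704
θ' = -1.3482 + (6.0000/3.4)·tan(0.35)·0.2 = -1.2194
v' = 6.0000 − 4.0000·0.2 = 5.2000

(-15.1351, -14.1704, -1.2194, 5.2000)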